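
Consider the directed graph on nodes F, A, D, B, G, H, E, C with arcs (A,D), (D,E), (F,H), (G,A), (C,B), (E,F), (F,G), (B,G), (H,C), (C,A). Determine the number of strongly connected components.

{A, B, C, D, E, F, G, H} are all mutually reachable — one SCC of size 8.
That gives 1 strongly connected component.

1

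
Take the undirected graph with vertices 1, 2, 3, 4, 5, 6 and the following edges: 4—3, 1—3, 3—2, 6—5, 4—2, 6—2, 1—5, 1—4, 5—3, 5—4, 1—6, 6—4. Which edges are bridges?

The edges on the cycle 1-6-4-5-1 are not bridges since each lies on that cycle.
Every edge lies on some cycle, so there are no bridges.

none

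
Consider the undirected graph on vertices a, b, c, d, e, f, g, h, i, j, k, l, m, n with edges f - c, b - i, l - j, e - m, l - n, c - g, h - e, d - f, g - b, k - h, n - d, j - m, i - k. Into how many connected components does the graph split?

a is isolated — a component by itself.
Starting from b we can reach b, c, d, e, f, g, h, i, j, k, l, m, n. That is one component of size 13.
Total: 2 components.

2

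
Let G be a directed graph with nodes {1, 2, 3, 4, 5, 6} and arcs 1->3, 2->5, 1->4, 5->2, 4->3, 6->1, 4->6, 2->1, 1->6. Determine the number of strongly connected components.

3

{1, 4, 6} are all mutually reachable — one SCC of size 3.
{2, 5} are all mutually reachable — one SCC of size 2.
{3} is an SCC by itself.
That gives 3 strongly connected components.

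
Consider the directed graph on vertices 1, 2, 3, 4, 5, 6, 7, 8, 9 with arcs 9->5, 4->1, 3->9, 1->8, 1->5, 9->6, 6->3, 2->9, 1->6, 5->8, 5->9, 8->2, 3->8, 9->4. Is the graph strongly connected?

No

There is no directed path from 4 to 7, so the graph is not strongly connected.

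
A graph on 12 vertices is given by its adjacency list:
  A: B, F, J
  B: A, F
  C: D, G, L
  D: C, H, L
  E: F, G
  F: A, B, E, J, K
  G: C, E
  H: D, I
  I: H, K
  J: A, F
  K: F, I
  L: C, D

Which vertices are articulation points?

F

Removing F increases the component count from 1 to 2, so F is a cut vertex.
By contrast removing C leaves 1 component; it is not a cut vertex. No other vertex is a cut vertex either.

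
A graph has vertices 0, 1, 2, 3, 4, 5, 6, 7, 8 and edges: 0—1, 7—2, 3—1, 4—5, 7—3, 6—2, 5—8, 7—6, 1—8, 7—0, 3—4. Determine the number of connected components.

1

Starting from 0 we can reach 0, 1, 2, 3, 4, 5, 6, 7, 8. That is one component of size 9.
Total: 1 component.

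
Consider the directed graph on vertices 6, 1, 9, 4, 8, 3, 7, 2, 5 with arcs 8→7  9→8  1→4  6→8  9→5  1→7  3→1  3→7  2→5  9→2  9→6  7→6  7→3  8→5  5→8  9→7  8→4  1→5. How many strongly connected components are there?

4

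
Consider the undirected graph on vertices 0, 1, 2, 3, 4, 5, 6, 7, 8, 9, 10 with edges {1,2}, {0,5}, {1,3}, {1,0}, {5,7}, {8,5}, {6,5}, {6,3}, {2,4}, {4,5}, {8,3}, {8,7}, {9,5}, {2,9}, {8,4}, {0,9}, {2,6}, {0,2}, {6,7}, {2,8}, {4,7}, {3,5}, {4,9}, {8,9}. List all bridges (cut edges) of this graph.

The edges on the cycle 1-0-2-1 are not bridges since each lies on that cycle.
Every edge lies on some cycle, so there are no bridges.

none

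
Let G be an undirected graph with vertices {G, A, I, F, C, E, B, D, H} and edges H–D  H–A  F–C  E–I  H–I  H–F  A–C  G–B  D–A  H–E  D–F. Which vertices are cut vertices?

H

Removing H increases the component count from 2 to 3, so H is a cut vertex.
By contrast removing C leaves 2 components; it is not a cut vertex. No other vertex is a cut vertex either.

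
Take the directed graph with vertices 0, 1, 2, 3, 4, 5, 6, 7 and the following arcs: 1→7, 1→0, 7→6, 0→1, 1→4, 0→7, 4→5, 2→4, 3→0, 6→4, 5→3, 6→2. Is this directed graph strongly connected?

Yes

From 1 we can reach every vertex (0, 1, 2, 3, 4, 5, 6, 7), and every vertex can reach 1 (0, 1, 2, 3, 4, 5, 6, 7). So the whole graph is one strongly connected component.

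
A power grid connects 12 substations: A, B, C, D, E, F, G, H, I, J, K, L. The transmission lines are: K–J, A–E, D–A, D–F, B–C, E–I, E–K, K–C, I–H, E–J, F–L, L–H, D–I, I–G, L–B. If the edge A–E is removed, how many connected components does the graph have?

1

A and E are still connected via A-D-I-E, so the component count stays at 1.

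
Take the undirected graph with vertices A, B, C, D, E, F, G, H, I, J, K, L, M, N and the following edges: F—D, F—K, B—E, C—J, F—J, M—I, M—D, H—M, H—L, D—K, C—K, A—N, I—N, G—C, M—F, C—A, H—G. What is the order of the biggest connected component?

Starting from B we can reach B, E. That is one component of size 2.
Starting from A we can reach A, C, D, F, G, H, I, J, K, L, M, N. That is one component of size 12.
The largest has 12 vertices.

12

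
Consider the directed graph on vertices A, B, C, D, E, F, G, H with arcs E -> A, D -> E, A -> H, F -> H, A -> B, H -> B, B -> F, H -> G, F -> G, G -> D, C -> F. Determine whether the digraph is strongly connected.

No

There is no directed path from B to C, so the graph is not strongly connected.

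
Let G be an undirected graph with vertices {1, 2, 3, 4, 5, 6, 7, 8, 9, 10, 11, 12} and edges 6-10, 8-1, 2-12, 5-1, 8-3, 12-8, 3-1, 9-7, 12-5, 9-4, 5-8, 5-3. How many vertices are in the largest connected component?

6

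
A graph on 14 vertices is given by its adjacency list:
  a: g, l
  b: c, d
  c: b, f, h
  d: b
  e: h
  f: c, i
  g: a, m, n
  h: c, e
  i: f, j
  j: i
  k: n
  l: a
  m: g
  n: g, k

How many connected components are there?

Starting from a we can reach a, g, k, l, m, n. That is one component of size 6.
Starting from b we can reach b, c, d, e, f, h, i, j. That is one component of size 8.
Total: 2 components.

2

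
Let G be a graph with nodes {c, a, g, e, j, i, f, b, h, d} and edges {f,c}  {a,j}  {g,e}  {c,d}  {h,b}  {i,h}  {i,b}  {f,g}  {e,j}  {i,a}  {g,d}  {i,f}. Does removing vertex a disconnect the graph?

No

Deleting a leaves 1 component (was 1) (its neighbors i, j remain connected to each other), so a is not a cut vertex.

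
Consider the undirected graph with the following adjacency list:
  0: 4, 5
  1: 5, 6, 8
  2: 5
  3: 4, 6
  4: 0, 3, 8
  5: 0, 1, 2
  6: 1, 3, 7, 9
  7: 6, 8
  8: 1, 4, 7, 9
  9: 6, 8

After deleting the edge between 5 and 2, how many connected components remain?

Before removal there is 1 component.
5-2 is a bridge — removing it separates 5's side from 2's side.
After removal: 2 components.

2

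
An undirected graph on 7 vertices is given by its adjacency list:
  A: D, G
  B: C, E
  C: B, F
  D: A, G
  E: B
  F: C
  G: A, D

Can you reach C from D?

The component containing D is {A, D, G}, and C is not in it.

No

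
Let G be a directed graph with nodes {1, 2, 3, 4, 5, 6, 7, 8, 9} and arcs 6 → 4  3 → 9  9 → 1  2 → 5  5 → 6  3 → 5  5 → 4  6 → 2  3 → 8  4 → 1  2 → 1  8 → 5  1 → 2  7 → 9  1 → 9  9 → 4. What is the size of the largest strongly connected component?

6

{1, 2, 4, 5, 6, 9} are all mutually reachable — one SCC of size 6.
{3} is an SCC by itself.
{7} is an SCC by itself.
{8} is an SCC by itself.
The largest has 6 vertices.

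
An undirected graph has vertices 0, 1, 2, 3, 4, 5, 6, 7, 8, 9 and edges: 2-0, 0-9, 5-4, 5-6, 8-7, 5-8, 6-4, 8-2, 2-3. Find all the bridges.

The edges on the cycle 5-6-4-5 are not bridges since each lies on that cycle.
But removing 5-8 disconnects 5 from 8; removing 2-3 disconnects 2 from 3; removing 7-8 disconnects 7 from 8; removing 8-2 disconnects 8 from 2 — these are bridges.
In total 6 edges are bridges.

0-2, 0-9, 2-3, 2-8, 5-8, 7-8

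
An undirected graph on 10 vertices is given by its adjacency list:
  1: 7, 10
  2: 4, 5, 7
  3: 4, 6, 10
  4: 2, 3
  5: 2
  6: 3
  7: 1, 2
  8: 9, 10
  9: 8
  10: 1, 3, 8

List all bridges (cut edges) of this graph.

10-8, 2-5, 3-6, 8-9

The edges on the cycle 10-3-4-2-7-1-10 are not bridges since each lies on that cycle.
But removing 10-8 disconnects 10 from 8; removing 5-2 disconnects 5 from 2; removing 3-6 disconnects 3 from 6; removing 9-8 disconnects 9 from 8 — these are bridges.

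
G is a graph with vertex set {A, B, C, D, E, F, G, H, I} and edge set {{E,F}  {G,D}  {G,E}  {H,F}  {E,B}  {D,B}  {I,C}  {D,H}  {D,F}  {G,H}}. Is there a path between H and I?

The component containing H is {B, D, E, F, G, H}, and I is not in it.

No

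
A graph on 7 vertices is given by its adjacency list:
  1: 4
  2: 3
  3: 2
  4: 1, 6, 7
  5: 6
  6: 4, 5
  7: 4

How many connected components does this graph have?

Starting from 2 we can reach 2, 3. That is one component of size 2.
Starting from 1 we can reach 1, 4, 5, 6, 7. That is one component of size 5.
Total: 2 components.

2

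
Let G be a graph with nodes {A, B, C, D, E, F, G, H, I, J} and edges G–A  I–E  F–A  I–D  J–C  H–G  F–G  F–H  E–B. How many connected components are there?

3

Starting from C we can reach C, J. That is one component of size 2.
Starting from B we can reach B, D, E, I. That is one component of size 4.
Starting from A we can reach A, F, G, H. That is one component of size 4.
Total: 3 components.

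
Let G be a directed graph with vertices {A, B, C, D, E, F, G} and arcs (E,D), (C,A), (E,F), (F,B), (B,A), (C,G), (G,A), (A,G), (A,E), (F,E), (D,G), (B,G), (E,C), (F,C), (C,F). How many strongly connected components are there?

{A, B, C, D, E, F, G} are all mutually reachable — one SCC of size 7.
That gives 1 strongly connected component.

1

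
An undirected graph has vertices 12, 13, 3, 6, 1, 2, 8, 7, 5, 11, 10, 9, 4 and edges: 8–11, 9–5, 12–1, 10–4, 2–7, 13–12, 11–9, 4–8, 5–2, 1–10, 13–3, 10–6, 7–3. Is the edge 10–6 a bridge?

Removing 10–6 leaves no path between 10 and 6: the component count goes from 1 to 2. So it is a bridge.

Yes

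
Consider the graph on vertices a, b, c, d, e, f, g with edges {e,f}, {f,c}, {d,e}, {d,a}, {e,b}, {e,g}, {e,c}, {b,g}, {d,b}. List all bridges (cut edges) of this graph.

a-d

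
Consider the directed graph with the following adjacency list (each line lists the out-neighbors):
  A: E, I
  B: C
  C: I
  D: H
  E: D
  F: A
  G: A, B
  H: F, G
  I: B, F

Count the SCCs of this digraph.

{A, B, C, D, E, F, G, H, I} are all mutually reachable — one SCC of size 9.
That gives 1 strongly connected component.

1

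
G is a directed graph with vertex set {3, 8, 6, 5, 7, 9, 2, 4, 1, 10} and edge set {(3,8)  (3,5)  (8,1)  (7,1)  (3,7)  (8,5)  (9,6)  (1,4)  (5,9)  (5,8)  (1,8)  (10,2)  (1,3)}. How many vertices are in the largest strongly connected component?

5

{1, 3, 5, 7, 8} are all mutually reachable — one SCC of size 5.
{10} is an SCC by itself.
{4} is an SCC by itself.
{6} is an SCC by itself.
{9} is an SCC by itself.
(and 1 more singleton SCC)
The largest has 5 vertices.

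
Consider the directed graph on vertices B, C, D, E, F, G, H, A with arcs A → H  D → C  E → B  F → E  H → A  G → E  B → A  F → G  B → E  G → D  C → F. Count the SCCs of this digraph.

{C, D, F, G} are all mutually reachable — one SCC of size 4.
{B, E} are all mutually reachable — one SCC of size 2.
{A, H} are all mutually reachable — one SCC of size 2.
That gives 3 strongly connected components.

3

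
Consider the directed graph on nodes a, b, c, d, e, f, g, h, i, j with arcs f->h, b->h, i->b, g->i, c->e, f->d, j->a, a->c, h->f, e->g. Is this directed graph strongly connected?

No

There is no directed path from e to a, so the graph is not strongly connected.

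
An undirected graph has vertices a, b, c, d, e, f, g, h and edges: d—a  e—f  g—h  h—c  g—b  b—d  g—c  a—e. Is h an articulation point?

Deleting h leaves 1 component (was 1) (its neighbors c, g remain connected to each other), so h is not a cut vertex.

No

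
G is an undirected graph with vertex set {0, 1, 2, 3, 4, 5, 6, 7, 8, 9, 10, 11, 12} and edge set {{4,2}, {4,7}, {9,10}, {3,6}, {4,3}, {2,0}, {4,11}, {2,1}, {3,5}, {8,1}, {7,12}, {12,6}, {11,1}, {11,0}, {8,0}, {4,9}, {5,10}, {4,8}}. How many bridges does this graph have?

0

The edges on the cycle 4-11-0-2-4 are not bridges since each lies on that cycle.
Every edge lies on some cycle, so there are no bridges.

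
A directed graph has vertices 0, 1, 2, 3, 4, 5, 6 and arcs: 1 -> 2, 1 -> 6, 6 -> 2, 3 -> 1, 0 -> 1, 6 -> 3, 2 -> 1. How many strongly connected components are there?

{1, 2, 3, 6} are all mutually reachable — one SCC of size 4.
{0} is an SCC by itself.
{5} is an SCC by itself.
{4} is an SCC by itself.
That gives 4 strongly connected components.

4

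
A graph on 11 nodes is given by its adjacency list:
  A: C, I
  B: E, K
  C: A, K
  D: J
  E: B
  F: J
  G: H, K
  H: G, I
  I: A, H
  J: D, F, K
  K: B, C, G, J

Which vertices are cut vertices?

Removing B increases the component count from 1 to 2, so B is a cut vertex.
Removing J increases the component count from 1 to 3, so J is a cut vertex.
Removing K increases the component count from 1 to 3, so K is a cut vertex.
By contrast removing E leaves 1 component; it is not a cut vertex. No other vertex is a cut vertex either.

B, J, K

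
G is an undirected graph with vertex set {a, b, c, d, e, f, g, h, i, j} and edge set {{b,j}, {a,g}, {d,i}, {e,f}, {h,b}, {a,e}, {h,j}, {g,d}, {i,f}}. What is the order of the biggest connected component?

6

c is isolated — a component by itself.
Starting from b we can reach b, h, j. That is one component of size 3.
Starting from a we can reach a, d, e, f, g, i. That is one component of size 6.
The largest has 6 vertices.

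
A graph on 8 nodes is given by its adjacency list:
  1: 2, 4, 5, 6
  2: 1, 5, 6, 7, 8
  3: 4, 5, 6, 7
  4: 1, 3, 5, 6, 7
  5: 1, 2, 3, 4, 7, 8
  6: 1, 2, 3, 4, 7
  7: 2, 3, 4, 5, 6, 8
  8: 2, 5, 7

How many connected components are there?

1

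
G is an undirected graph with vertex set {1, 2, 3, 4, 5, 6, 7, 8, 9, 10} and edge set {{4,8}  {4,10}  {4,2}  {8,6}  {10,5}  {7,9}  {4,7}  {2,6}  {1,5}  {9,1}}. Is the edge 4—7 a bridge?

After removing 4—7, the path 4-10-5-1-9-7 still connects them, so the edge is not a bridge.

No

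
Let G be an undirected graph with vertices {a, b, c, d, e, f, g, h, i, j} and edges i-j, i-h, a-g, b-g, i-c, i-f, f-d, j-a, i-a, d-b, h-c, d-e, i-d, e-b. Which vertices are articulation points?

Removing i increases the component count from 1 to 2, so i is a cut vertex.
By contrast removing b leaves 1 component; it is not a cut vertex. No other vertex is a cut vertex either.

i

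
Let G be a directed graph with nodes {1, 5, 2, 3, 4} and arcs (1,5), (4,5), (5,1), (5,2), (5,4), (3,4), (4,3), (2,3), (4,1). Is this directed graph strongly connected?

Yes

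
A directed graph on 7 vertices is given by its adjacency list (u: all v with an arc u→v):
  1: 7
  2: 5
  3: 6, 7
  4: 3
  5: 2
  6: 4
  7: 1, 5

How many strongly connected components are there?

3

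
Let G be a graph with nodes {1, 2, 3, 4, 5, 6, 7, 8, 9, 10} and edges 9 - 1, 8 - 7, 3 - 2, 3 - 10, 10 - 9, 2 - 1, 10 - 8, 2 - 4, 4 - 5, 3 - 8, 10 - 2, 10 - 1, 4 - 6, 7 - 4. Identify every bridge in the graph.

The edges on the cycle 10-2-1-9-10 are not bridges since each lies on that cycle.
But removing 5 - 4 disconnects 5 from 4; removing 6 - 4 disconnects 6 from 4 — these are bridges.

4-5, 4-6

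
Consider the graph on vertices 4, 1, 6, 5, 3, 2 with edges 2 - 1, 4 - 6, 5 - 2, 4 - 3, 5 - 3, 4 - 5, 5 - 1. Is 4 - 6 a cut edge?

Removing 4 - 6 leaves no path between 4 and 6: the component count goes from 1 to 2. So it is a bridge.

Yes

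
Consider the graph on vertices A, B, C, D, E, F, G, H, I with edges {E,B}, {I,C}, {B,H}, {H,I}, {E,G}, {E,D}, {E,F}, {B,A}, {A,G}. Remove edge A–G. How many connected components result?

1

A and G are still connected via A-B-E-G, so the component count stays at 1.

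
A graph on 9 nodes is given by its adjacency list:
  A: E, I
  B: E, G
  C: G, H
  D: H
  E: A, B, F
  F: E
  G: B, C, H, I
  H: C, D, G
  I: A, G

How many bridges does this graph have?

2

The edges on the cycle G-C-H-G are not bridges since each lies on that cycle.
But removing F-E disconnects F from E; removing D-H disconnects D from H — these are bridges.
That makes 2 bridges.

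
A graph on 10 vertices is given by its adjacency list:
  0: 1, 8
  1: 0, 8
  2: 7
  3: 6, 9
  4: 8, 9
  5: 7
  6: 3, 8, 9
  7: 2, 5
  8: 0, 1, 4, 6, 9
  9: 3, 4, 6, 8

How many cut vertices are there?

2

Removing 7 increases the component count from 2 to 3, so 7 is a cut vertex.
Removing 8 increases the component count from 2 to 3, so 8 is a cut vertex.
By contrast removing 0 leaves 2 components; it is not a cut vertex. No other vertex is a cut vertex either.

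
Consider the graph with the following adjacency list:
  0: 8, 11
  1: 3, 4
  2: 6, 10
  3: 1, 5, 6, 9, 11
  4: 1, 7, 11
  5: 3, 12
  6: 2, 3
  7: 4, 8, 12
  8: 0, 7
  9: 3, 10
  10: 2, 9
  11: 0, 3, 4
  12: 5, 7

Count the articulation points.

Removing 3 increases the component count from 1 to 2, so 3 is a cut vertex.
By contrast removing 10 leaves 1 component; it is not a cut vertex. No other vertex is a cut vertex either.

1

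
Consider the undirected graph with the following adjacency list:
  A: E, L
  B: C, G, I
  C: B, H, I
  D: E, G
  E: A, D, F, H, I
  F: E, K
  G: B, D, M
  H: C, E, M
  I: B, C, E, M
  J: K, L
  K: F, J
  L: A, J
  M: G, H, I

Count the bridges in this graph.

0

The edges on the cycle E-H-C-B-I-E are not bridges since each lies on that cycle.
Every edge lies on some cycle, so there are no bridges.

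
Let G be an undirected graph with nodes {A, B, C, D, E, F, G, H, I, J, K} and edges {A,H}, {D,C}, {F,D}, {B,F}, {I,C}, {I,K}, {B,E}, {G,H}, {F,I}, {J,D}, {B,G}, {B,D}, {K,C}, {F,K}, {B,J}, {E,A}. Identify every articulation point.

B

Removing B increases the component count from 1 to 2, so B is a cut vertex.
By contrast removing G leaves 1 component; it is not a cut vertex. No other vertex is a cut vertex either.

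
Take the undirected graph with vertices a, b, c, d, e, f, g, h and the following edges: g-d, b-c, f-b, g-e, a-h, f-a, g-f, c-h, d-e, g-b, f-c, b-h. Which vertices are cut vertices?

Removing g increases the component count from 1 to 2, so g is a cut vertex.
By contrast removing f leaves 1 component; it is not a cut vertex. No other vertex is a cut vertex either.

g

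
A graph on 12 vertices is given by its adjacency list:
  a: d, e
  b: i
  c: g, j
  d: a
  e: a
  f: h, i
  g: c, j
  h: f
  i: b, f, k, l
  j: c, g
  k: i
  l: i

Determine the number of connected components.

3

Starting from c we can reach c, g, j. That is one component of size 3.
Starting from a we can reach a, d, e. That is one component of size 3.
Starting from b we can reach b, f, h, i, k, l. That is one component of size 6.
Total: 3 components.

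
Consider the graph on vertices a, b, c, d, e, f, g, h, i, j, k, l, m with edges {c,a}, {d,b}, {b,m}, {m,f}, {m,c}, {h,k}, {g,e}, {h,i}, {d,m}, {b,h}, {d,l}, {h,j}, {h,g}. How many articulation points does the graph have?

6

Removing b increases the component count from 1 to 2, so b is a cut vertex.
Removing c increases the component count from 1 to 2, so c is a cut vertex.
Removing d increases the component count from 1 to 2, so d is a cut vertex.
Likewise g, h, m are cut vertices.
By contrast removing j leaves 1 component; it is not a cut vertex. No other vertex is a cut vertex either.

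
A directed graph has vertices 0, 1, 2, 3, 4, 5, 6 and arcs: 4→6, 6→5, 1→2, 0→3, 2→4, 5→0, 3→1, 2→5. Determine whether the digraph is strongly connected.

Yes

From 0 we can reach every vertex (0, 1, 2, 3, 4, 5, 6), and every vertex can reach 0 (0, 1, 2, 3, 4, 5, 6). So the whole graph is one strongly connected component.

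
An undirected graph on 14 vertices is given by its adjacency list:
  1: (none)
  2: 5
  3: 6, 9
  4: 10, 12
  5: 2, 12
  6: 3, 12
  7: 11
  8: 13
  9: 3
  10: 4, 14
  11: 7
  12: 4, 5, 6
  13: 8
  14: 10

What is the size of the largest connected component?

9

1 is isolated — a component by itself.
Starting from 8 we can reach 8, 13. That is one component of size 2.
Starting from 7 we can reach 7, 11. That is one component of size 2.
Starting from 2 we can reach 2, 3, 4, 5, 6, 9, 10, 12, 14. That is one component of size 9.
The largest has 9 vertices.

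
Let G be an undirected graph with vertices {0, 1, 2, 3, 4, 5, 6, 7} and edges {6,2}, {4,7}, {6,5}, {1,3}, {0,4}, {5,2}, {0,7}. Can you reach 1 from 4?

No

The component containing 4 is {0, 4, 7}, and 1 is not in it.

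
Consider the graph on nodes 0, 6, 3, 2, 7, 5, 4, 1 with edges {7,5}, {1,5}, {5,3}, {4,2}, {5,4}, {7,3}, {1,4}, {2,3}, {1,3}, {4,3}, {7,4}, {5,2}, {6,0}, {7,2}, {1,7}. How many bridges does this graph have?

The edges on the cycle 7-4-2-7 are not bridges since each lies on that cycle.
But removing 6–0 disconnects 6 from 0 — this is a bridge.

1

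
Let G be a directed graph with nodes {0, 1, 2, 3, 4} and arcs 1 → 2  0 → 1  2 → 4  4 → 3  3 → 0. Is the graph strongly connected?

Yes

From 2 we can reach every vertex (0, 1, 2, 3, 4), and every vertex can reach 2 (0, 1, 2, 3, 4). So the whole graph is one strongly connected component.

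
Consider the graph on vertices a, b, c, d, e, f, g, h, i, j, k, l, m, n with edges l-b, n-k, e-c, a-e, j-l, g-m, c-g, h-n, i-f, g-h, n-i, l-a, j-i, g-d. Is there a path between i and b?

Yes

From i we can reach a, b, c, d, e, f, g, h, i, j, k, l, m, n, which includes b.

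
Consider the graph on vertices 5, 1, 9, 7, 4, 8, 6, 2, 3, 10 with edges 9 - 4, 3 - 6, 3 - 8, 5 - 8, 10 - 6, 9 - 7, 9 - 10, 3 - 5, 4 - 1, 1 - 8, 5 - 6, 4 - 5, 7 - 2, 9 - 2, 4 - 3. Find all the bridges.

The edges on the cycle 9-7-2-9 are not bridges since each lies on that cycle.
Every edge lies on some cycle, so there are no bridges.

none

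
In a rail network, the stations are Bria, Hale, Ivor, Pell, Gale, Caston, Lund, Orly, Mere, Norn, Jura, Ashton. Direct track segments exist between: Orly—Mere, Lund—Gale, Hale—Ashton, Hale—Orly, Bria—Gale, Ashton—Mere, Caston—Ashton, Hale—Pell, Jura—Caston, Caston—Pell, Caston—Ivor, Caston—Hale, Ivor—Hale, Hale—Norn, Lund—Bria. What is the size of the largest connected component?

9

Starting from Bria we can reach Bria, Gale, Lund. That is one component of size 3.
Starting from Hale we can reach Hale, Ivor, Jura, Mere, Norn, Orly, Pell, Ashton, Caston. That is one component of size 9.
The largest has 9 vertices.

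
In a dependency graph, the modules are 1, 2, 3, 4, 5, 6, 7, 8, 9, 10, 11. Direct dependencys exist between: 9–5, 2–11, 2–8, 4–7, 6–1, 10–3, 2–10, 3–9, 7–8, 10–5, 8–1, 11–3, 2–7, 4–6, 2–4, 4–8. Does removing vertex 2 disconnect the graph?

Deleting 2 raises the number of components from 1 to 2, so 2 is a cut vertex.

Yes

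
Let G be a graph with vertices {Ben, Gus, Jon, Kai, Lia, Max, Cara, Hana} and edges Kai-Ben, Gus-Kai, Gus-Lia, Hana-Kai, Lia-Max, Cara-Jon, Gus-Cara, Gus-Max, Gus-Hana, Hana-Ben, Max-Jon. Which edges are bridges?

none

The edges on the cycle Gus-Hana-Ben-Kai-Gus are not bridges since each lies on that cycle.
Every edge lies on some cycle, so there are no bridges.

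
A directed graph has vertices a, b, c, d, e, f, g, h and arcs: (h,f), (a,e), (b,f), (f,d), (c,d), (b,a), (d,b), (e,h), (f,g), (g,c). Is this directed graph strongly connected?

Yes

From c we can reach every vertex (a, b, c, d, e, f, g, h), and every vertex can reach c (a, b, c, d, e, f, g, h). So the whole graph is one strongly connected component.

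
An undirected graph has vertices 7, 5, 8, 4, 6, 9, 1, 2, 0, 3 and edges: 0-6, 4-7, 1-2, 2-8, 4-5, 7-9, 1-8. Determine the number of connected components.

3 is isolated — a component by itself.
Starting from 0 we can reach 0, 6. That is one component of size 2.
Starting from 1 we can reach 1, 2, 8. That is one component of size 3.
Starting from 4 we can reach 4, 5, 7, 9. That is one component of size 4.
Total: 4 components.

4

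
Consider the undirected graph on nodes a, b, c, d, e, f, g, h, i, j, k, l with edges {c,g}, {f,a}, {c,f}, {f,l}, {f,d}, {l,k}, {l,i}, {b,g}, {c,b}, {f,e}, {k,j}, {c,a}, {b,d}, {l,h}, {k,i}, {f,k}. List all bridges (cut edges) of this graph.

The edges on the cycle f-l-i-k-f are not bridges since each lies on that cycle.
But removing e—f disconnects e from f; removing h—l disconnects h from l; removing j—k disconnects j from k — these are bridges.

e-f, h-l, j-k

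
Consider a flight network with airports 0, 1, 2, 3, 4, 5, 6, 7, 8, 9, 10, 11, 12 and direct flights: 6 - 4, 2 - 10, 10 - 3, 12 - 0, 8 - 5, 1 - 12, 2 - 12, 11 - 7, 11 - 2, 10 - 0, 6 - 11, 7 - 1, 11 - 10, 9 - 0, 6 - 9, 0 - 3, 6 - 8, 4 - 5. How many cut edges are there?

0

The edges on the cycle 11-7-1-12-2-11 are not bridges since each lies on that cycle.
Every edge lies on some cycle, so there are no bridges.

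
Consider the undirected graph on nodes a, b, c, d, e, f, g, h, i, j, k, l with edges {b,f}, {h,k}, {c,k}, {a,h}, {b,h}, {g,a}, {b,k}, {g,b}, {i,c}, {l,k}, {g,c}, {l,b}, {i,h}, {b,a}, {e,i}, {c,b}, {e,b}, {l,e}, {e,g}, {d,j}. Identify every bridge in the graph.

The edges on the cycle e-g-a-b-e are not bridges since each lies on that cycle.
But removing d-j disconnects d from j; removing f-b disconnects f from b — these are bridges.

b-f, d-j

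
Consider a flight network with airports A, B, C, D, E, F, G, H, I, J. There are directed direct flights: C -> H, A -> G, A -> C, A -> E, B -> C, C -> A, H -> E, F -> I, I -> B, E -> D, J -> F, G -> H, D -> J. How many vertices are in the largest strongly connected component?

{A, B, C, D, E, F, G, H, I, J} are all mutually reachable — one SCC of size 10.
The largest has 10 vertices.

10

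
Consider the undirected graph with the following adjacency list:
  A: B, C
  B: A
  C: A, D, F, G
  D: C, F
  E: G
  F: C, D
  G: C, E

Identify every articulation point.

Removing A increases the component count from 1 to 2, so A is a cut vertex.
Removing C increases the component count from 1 to 3, so C is a cut vertex.
Removing G increases the component count from 1 to 2, so G is a cut vertex.
By contrast removing E leaves 1 component; it is not a cut vertex. No other vertex is a cut vertex either.

A, C, G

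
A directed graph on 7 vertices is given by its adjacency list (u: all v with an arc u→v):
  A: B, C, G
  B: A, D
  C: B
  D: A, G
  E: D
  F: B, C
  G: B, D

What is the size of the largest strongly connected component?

5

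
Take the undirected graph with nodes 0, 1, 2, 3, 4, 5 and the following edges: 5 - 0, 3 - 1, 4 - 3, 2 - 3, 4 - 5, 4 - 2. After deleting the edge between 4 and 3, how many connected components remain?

1

4 and 3 are still connected via 4-2-3, so the component count stays at 1.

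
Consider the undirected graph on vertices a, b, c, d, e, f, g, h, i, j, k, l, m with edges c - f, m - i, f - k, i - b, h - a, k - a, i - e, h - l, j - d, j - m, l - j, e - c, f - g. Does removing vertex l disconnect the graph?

No

Deleting l leaves 1 component (was 1) (its neighbors h, j remain connected to each other), so l is not a cut vertex.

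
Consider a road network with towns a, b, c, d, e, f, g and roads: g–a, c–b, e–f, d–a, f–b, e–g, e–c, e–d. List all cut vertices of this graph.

Removing e increases the component count from 1 to 2, so e is a cut vertex.
By contrast removing d leaves 1 component; it is not a cut vertex. No other vertex is a cut vertex either.

e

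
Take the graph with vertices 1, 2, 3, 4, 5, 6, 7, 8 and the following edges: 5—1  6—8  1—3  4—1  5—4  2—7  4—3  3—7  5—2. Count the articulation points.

0

Removing 4, for instance, still leaves 2 components. No single vertex removal increases the component count — the graph has no articulation points.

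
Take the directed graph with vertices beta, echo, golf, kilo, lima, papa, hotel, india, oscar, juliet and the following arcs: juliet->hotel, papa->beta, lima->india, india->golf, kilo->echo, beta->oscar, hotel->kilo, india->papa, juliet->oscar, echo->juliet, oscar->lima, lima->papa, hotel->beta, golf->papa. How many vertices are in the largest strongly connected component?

6

{beta, golf, lima, papa, india, oscar} are all mutually reachable — one SCC of size 6.
{echo, kilo, hotel, juliet} are all mutually reachable — one SCC of size 4.
The largest has 6 vertices.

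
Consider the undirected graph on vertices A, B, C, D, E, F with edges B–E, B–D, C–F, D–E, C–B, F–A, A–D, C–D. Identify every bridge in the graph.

none

The edges on the cycle C-F-A-D-B-C are not bridges since each lies on that cycle.
Every edge lies on some cycle, so there are no bridges.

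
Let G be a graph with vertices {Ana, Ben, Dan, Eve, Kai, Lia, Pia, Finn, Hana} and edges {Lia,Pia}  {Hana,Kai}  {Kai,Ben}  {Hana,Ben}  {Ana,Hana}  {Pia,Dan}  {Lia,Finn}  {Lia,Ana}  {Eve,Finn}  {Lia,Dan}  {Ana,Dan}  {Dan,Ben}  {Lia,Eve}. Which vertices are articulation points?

Lia

Removing Lia increases the component count from 1 to 2, so Lia is a cut vertex.
By contrast removing Ana leaves 1 component; it is not a cut vertex. No other vertex is a cut vertex either.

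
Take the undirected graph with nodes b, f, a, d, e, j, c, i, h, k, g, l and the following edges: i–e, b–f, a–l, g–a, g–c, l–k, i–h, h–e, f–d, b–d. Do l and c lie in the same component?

Yes

From l we can reach a, c, g, k, l, which includes c.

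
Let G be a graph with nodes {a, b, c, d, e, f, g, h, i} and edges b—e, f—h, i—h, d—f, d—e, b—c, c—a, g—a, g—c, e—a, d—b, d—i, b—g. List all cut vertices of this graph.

Removing d increases the component count from 1 to 2, so d is a cut vertex.
By contrast removing i leaves 1 component; it is not a cut vertex. No other vertex is a cut vertex either.

d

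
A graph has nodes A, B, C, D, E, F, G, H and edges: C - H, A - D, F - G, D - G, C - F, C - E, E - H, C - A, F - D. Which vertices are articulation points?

Removing C increases the component count from 2 to 3, so C is a cut vertex.
By contrast removing E leaves 2 components; it is not a cut vertex. No other vertex is a cut vertex either.

C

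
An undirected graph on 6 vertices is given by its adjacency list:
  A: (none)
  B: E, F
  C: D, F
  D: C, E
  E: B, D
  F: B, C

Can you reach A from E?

No

The component containing E is {B, C, D, E, F}, and A is not in it.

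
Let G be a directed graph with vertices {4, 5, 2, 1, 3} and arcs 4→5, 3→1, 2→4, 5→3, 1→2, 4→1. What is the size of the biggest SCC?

{1, 2, 3, 4, 5} are all mutually reachable — one SCC of size 5.
The largest has 5 vertices.

5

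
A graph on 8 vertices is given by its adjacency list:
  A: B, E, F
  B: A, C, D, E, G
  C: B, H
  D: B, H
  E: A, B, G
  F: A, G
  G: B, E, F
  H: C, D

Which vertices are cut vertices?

Removing B increases the component count from 1 to 2, so B is a cut vertex.
By contrast removing G leaves 1 component; it is not a cut vertex. No other vertex is a cut vertex either.

B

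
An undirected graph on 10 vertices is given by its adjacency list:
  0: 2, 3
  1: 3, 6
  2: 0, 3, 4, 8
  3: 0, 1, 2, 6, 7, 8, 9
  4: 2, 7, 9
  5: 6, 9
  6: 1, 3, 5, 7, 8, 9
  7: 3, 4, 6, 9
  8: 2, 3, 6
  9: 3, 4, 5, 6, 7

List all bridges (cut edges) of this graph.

The edges on the cycle 3-7-4-2-3 are not bridges since each lies on that cycle.
Every edge lies on some cycle, so there are no bridges.

none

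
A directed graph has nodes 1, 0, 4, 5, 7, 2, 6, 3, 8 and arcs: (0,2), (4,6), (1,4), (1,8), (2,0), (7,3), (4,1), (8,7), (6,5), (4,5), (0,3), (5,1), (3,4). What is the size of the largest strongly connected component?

{1, 3, 4, 5, 6, 7, 8} are all mutually reachable — one SCC of size 7.
{0, 2} are all mutually reachable — one SCC of size 2.
The largest has 7 vertices.

7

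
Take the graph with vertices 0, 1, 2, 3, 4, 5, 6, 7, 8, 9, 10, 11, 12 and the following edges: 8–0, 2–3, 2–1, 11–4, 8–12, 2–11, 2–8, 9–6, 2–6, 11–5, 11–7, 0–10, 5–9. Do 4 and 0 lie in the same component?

Yes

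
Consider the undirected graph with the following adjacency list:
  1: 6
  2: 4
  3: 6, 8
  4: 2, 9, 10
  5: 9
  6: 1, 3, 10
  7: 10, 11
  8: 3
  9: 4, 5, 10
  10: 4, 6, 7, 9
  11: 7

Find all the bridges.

The edges on the cycle 9-10-4-9 are not bridges since each lies on that cycle.
But removing 10-6 disconnects 10 from 6; removing 6-1 disconnects 6 from 1; removing 4-2 disconnects 4 from 2; removing 3-8 disconnects 3 from 8 — these are bridges.
In total 8 edges are bridges.

1-6, 10-6, 10-7, 11-7, 2-4, 3-6, 3-8, 5-9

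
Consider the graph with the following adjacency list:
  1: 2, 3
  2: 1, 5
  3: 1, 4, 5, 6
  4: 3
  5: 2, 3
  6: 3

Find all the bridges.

3-4, 3-6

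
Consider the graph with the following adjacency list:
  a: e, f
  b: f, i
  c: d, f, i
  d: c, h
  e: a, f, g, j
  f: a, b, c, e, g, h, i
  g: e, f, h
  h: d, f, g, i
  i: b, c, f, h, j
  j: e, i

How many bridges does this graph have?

The edges on the cycle f-g-h-f are not bridges since each lies on that cycle.
Every edge lies on some cycle, so there are no bridges.

0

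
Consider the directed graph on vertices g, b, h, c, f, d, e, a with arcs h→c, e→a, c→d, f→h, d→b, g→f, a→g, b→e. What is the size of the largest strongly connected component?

{a, b, c, d, e, f, g, h} are all mutually reachable — one SCC of size 8.
The largest has 8 vertices.

8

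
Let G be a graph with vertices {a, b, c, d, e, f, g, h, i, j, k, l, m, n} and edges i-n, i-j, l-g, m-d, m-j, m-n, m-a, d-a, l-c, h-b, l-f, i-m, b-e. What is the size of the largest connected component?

6

k is isolated — a component by itself.
Starting from b we can reach b, e, h. That is one component of size 3.
Starting from c we can reach c, f, g, l. That is one component of size 4.
Starting from a we can reach a, d, i, j, m, n. That is one component of size 6.
The largest has 6 vertices.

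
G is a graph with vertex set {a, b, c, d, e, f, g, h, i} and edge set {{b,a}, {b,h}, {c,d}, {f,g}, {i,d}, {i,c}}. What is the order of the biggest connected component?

e is isolated — a component by itself.
Starting from f we can reach f, g. That is one component of size 2.
Starting from c we can reach c, d, i. That is one component of size 3.
Starting from a we can reach a, b, h. That is one component of size 3.
The largest has 3 vertices.

3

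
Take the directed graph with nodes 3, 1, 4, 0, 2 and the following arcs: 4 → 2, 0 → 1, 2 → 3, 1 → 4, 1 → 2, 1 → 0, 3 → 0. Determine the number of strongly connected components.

{0, 1, 2, 3, 4} are all mutually reachable — one SCC of size 5.
That gives 1 strongly connected component.

1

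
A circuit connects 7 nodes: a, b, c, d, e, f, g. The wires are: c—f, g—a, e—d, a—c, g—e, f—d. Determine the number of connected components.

2

b is isolated — a component by itself.
Starting from a we can reach a, c, d, e, f, g. That is one component of size 6.
Total: 2 components.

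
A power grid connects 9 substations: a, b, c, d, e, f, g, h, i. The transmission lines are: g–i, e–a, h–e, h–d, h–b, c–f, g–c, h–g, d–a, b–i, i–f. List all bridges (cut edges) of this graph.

none

The edges on the cycle g-c-f-i-g are not bridges since each lies on that cycle.
Every edge lies on some cycle, so there are no bridges.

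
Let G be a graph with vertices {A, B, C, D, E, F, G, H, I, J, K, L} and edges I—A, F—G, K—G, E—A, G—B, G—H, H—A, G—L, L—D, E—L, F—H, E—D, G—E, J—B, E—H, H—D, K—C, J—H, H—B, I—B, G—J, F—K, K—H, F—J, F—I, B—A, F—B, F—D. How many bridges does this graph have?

1

The edges on the cycle F-K-H-G-F are not bridges since each lies on that cycle.
But removing C—K disconnects C from K — this is a bridge.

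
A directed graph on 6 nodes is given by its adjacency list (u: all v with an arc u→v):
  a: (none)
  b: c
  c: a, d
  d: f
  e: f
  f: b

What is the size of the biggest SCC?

4

{b, c, d, f} are all mutually reachable — one SCC of size 4.
{e} is an SCC by itself.
{a} is an SCC by itself.
The largest has 4 vertices.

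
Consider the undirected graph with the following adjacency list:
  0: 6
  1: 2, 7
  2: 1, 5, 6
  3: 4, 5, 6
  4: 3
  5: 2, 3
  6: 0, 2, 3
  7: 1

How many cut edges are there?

4

The edges on the cycle 2-6-3-5-2 are not bridges since each lies on that cycle.
But removing 3-4 disconnects 3 from 4; removing 6-0 disconnects 6 from 0; removing 1-7 disconnects 1 from 7; removing 2-1 disconnects 2 from 1 — these are bridges.
That makes 4 bridges.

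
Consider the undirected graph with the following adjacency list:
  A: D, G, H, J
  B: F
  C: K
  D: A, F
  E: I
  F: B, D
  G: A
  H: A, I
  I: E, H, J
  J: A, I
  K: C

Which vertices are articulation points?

Removing A increases the component count from 2 to 4, so A is a cut vertex.
Removing D increases the component count from 2 to 3, so D is a cut vertex.
Removing F increases the component count from 2 to 3, so F is a cut vertex.
Likewise I is a cut vertex.
By contrast removing C leaves 2 components; it is not a cut vertex. No other vertex is a cut vertex either.

A, D, F, I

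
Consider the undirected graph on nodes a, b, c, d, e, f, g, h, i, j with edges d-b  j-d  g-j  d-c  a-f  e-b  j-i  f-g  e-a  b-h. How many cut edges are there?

The edges on the cycle e-a-f-g-j-d-b-e are not bridges since each lies on that cycle.
But removing i-j disconnects i from j; removing b-h disconnects b from h; removing c-d disconnects c from d — these are bridges.
That makes 3 bridges.

3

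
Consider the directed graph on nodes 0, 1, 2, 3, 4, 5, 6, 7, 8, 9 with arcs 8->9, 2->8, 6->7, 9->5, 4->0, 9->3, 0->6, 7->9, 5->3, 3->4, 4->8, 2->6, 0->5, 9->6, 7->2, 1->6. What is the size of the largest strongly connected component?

{0, 2, 3, 4, 5, 6, 7, 8, 9} are all mutually reachable — one SCC of size 9.
{1} is an SCC by itself.
The largest has 9 vertices.

9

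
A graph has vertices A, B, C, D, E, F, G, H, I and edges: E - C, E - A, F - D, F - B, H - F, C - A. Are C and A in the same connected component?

Yes

From C we can reach A, C, E, which includes A.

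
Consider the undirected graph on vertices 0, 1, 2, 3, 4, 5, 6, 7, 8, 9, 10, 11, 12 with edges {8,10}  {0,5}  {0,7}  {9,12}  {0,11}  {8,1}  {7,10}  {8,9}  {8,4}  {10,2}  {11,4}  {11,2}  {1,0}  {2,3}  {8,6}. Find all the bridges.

0-5, 12-9, 2-3, 6-8, 8-9

The edges on the cycle 8-1-0-7-10-8 are not bridges since each lies on that cycle.
But removing 8–6 disconnects 8 from 6; removing 9–12 disconnects 9 from 12; removing 9–8 disconnects 9 from 8; removing 2–3 disconnects 2 from 3 — these are bridges.
In total 5 edges are bridges.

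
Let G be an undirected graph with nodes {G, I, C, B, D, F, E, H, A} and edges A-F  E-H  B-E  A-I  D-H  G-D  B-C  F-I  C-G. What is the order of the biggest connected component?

6

Starting from A we can reach A, F, I. That is one component of size 3.
Starting from B we can reach B, C, D, E, G, H. That is one component of size 6.
The largest has 6 vertices.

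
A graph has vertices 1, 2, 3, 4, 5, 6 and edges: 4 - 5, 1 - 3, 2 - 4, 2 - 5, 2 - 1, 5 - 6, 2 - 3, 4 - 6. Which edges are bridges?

none

The edges on the cycle 2-1-3-2 are not bridges since each lies on that cycle.
Every edge lies on some cycle, so there are no bridges.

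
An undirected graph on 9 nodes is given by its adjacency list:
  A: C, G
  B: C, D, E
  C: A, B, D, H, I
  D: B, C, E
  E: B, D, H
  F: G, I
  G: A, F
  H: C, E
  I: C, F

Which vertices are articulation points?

Removing C increases the component count from 1 to 2, so C is a cut vertex.
By contrast removing I leaves 1 component; it is not a cut vertex. No other vertex is a cut vertex either.

C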